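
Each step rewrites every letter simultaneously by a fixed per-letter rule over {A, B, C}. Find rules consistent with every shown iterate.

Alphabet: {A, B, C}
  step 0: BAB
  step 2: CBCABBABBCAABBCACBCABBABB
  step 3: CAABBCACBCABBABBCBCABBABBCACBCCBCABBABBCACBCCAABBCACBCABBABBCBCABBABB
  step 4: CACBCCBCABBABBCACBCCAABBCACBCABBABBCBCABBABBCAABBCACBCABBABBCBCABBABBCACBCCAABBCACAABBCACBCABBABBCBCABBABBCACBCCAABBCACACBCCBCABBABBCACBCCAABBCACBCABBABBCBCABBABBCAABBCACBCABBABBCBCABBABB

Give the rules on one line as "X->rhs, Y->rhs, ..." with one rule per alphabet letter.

A->CBC, B->ABB, C->CA

  step 3 ⇒ step 4: CAABBCACBCABBABBCBCABBABBCACBCCBCABBABBCACBCCAABBCACBCABBABBCBCABBABB ⇒ CA·CBC·CBC·ABB·ABB·CA·CBC·CA·ABB·CA·CBC·ABB·ABB·CBC·ABB·ABB·CA·ABB·CA·CBC·ABB·ABB·CBC·ABB·ABB·CA·CBC·CA·ABB·CA·CA·ABB·CA·CBC·ABB·ABB·CBC·ABB·ABB·CA·CBC·CA·ABB·CA·CA·CBC·CBC·ABB·ABB·CA·CBC·CA·ABB·CA·CBC·ABB·ABB·CBC·ABB·ABB·CA·ABB·CA·CBC·ABB·ABB·CBC·ABB·ABB
    A ↦ CBC
    B ↦ ABB
    C ↦ CA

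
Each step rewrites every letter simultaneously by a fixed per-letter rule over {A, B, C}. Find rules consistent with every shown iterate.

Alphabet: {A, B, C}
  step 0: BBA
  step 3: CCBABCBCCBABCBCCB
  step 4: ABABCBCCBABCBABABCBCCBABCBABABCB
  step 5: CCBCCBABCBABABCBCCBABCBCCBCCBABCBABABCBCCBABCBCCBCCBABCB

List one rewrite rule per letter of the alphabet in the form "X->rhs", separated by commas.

  step 4 ⇒ step 5: ABABCBCCBABCBABABCBCCBABCBABABCB ⇒ C·CB·C·CB·AB·CB·AB·AB·CB·C·CB·AB·CB·C·CB·C·CB·AB·CB·AB·AB·CB·C·CB·AB·CB·C·CB·C·CB·AB·CB
    A ↦ C
    B ↦ CB
    C ↦ AB

A->C, B->CB, C->AB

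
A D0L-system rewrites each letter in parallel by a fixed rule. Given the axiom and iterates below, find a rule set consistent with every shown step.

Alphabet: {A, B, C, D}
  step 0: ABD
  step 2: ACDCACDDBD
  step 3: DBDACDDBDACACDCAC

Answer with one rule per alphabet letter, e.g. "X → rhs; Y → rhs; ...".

A->DB, B->DC, C->D, D->AC

  step 2 ⇒ step 3: ACDCACDDBD ⇒ DB·D·AC·D·DB·D·AC·AC·DC·AC
    A ↦ DB
    B ↦ DC
    C ↦ D
    D ↦ AC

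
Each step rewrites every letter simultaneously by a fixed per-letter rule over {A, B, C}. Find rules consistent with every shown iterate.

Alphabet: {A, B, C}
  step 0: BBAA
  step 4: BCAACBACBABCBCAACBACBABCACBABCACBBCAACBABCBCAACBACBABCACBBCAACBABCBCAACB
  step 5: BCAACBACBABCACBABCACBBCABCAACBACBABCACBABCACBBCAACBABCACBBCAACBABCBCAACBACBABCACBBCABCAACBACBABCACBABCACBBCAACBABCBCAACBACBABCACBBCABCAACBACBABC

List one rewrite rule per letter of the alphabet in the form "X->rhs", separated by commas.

A->ACB, B->BC, C->A

  step 4 ⇒ step 5: BCAACBACBABCBCAACBACBABCACBABCACBBCAACBABCBCAACBACBABCACBBCAACBABCBCAACB ⇒ BC·A·ACB·ACB·A·BC·ACB·A·BC·ACB·BC·A·BC·A·ACB·ACB·A·BC·ACB·A·BC·ACB·BC·A·ACB·A·BC·ACB·BC·A·ACB·A·BC·BC·A·ACB·ACB·A·BC·ACB·BC·A·BC·A·ACB·ACB·A·BC·ACB·A·BC·ACB·BC·A·ACB·A·BC·BC·A·ACB·ACB·A·BC·ACB·BC·A·BC·A·ACB·ACB·A·BC
    A ↦ ACB
    B ↦ BC
    C ↦ A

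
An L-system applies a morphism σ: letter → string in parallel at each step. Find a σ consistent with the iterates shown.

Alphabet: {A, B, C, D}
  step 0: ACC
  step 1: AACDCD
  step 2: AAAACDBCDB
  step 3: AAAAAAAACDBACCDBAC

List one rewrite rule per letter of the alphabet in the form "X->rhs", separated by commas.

  step 2 ⇒ step 3: AAAACDBCDB ⇒ AA·AA·AA·AA·CD·B·AC·CD·B·AC
    A ↦ AA
    B ↦ AC
    C ↦ CD
    D ↦ B

A->AA, B->AC, C->CD, D->B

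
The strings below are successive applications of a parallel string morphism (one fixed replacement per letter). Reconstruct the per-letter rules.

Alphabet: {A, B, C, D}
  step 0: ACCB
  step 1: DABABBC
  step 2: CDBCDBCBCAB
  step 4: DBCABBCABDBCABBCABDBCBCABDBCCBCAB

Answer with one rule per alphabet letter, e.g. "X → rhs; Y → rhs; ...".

A->D, B->BC, C->AB, D->C

  step 1 ⇒ step 2: DABABBC ⇒ C·D·BC·D·BC·BC·AB
    A ↦ D
    B ↦ BC
    C ↦ AB
    D ↦ C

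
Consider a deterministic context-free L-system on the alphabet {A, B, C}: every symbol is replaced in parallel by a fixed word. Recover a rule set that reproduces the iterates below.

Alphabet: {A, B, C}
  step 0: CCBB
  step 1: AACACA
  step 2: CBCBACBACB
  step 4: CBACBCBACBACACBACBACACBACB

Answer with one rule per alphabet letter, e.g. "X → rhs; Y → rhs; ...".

A->CB, B->CA, C->A

  step 1 ⇒ step 2: AACACA ⇒ CB·CB·A·CB·A·CB
    A ↦ CB
    C ↦ A
  step 0 ⇒ step 1: CCBB ⇒ A·A·CA·CA
    B ↦ CA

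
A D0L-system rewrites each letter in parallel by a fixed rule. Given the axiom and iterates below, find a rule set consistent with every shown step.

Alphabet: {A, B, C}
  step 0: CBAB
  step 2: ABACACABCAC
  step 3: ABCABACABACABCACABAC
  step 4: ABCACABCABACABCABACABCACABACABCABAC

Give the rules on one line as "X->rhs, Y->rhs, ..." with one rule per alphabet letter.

A->AB, B->C, C->AC

  step 3 ⇒ step 4: ABCABACABACABCACABAC ⇒ AB·C·AC·AB·C·AB·AC·AB·C·AB·AC·AB·C·AC·AB·AC·AB·C·AB·AC
    A ↦ AB
    B ↦ C
    C ↦ AC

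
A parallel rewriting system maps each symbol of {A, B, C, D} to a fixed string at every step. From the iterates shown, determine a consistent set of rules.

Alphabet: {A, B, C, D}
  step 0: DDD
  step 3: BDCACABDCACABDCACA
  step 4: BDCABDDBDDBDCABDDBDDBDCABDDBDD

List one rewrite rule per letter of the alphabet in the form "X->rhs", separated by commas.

  step 3 ⇒ step 4: BDCACABDCACABDCACA ⇒ BD·CA·BD·D·BD·D·BD·CA·BD·D·BD·D·BD·CA·BD·D·BD·D
    A ↦ D
    B ↦ BD
    C ↦ BD
    D ↦ CA

A->D, B->BD, C->BD, D->CA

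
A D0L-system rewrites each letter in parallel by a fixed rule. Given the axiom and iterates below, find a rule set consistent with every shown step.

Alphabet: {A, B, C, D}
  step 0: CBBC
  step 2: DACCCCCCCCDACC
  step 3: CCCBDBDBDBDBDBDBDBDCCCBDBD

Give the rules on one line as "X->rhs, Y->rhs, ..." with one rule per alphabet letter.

  step 2 ⇒ step 3: DACCCCCCCCDACC ⇒ CC·C·BD·BD·BD·BD·BD·BD·BD·BD·CC·C·BD·BD
    A ↦ C
    C ↦ BD
    D ↦ CC
    B ↦ DA  (constrained at step 0)

A->C, B->DA, C->BD, D->CC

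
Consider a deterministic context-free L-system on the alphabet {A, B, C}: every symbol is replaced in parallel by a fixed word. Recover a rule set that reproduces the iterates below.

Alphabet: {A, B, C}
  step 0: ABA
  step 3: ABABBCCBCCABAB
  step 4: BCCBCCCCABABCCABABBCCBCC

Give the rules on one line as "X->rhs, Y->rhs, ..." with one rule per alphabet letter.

  step 3 ⇒ step 4: ABABBCCBCCABAB ⇒ B·CC·B·CC·CC·AB·AB·CC·AB·AB·B·CC·B·CC
    A ↦ B
    B ↦ CC
    C ↦ AB

A->B, B->CC, C->AB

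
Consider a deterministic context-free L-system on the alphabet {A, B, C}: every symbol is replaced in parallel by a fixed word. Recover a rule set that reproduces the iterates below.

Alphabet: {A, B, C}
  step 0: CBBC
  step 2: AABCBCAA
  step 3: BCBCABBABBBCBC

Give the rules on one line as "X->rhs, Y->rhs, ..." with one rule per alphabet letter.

  step 2 ⇒ step 3: AABCBCAA ⇒ BC·BC·A·BB·A·BB·BC·BC
    A ↦ BC
    B ↦ A
    C ↦ BB

A->BC, B->A, C->BB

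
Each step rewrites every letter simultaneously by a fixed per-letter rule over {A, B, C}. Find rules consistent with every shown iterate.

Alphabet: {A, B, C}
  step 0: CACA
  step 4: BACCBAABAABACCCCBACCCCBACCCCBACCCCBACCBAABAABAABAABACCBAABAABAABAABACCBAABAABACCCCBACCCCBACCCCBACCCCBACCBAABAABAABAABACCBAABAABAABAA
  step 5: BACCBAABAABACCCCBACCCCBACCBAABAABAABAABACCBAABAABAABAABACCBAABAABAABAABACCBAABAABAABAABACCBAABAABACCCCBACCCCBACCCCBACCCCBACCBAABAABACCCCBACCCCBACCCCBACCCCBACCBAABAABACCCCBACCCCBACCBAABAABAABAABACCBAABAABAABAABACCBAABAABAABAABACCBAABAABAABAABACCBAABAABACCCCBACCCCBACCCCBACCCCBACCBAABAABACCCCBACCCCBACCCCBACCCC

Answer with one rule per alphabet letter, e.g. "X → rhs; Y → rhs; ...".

  step 4 ⇒ step 5: BACCBAABAABACCCCBACCCCBACCCCBACCCCBACCBAABAABAABAABACCBAABAABAABAABACCBAABAABACCCCBACCCCBACCCCBACCCCBACCBAABAABAABAABACCBAABAABAABAA ⇒ BA·CC·BAA·BAA·BA·CC·CC·BA·CC·CC·BA·CC·BAA·BAA·BAA·BAA·BA·CC·BAA·BAA·BAA·BAA·BA·CC·BAA·BAA·BAA·BAA·BA·CC·BAA·BAA·BAA·BAA·BA·CC·BAA·BAA·BA·CC·CC·BA·CC·CC·BA·CC·CC·BA·CC·CC·BA·CC·BAA·BAA·BA·CC·CC·BA·CC·CC·BA·CC·CC·BA·CC·CC·BA·CC·BAA·BAA·BA·CC·CC·BA·CC·CC·BA·CC·BAA·BAA·BAA·BAA·BA·CC·BAA·BAA·BAA·BAA·BA·CC·BAA·BAA·BAA·BAA·BA·CC·BAA·BAA·BAA·BAA·BA·CC·BAA·BAA·BA·CC·CC·BA·CC·CC·BA·CC·CC·BA·CC·CC·BA·CC·BAA·BAA·BA·CC·CC·BA·CC·CC·BA·CC·CC·BA·CC·CC
    A ↦ CC
    B ↦ BA
    C ↦ BAA

A->CC, B->BA, C->BAA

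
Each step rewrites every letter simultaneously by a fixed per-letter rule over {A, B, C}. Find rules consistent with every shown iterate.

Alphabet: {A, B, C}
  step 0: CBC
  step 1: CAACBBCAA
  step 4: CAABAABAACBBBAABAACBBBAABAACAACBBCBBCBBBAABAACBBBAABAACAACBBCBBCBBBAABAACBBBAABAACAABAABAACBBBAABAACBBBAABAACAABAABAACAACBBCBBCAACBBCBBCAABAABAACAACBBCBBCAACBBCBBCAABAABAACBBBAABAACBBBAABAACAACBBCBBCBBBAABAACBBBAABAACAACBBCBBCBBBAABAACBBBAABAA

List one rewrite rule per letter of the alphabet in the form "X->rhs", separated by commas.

  step 0 ⇒ step 1: CBC ⇒ CAA·CBB·CAA
    B ↦ CBB
    C ↦ CAA
    A ↦ BAA  (constrained at step 1)

A->BAA, B->CBB, C->CAA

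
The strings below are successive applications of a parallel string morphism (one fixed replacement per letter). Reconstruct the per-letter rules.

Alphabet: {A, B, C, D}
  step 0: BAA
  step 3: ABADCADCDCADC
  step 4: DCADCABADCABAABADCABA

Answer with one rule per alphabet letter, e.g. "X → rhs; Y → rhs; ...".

A->DC, B->A, C->A, D->AB

  step 3 ⇒ step 4: ABADCADCDCADC ⇒ DC·A·DC·AB·A·DC·AB·A·AB·A·DC·AB·A
    A ↦ DC
    B ↦ A
    C ↦ A
    D ↦ AB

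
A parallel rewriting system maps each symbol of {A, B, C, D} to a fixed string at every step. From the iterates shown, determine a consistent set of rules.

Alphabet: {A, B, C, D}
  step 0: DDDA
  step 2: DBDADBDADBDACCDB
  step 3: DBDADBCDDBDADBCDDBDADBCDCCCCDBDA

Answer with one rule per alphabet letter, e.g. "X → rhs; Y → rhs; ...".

  step 2 ⇒ step 3: DBDADBDADBDACCDB ⇒ DB·DA·DB·CD·DB·DA·DB·CD·DB·DA·DB·CD·CC·CC·DB·DA
    A ↦ CD
    B ↦ DA
    C ↦ CC
    D ↦ DB

A->CD, B->DA, C->CC, D->DB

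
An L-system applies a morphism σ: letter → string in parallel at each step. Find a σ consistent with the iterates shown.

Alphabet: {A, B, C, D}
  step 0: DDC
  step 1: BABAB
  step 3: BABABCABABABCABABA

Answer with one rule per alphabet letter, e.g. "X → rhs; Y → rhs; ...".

A->CA, B->DD, C->B, D->BA

  step 0 ⇒ step 1: DDC ⇒ BA·BA·B
    C ↦ B
    D ↦ BA
    A ↦ CA  (constrained at step 1)
    B ↦ DD  (constrained at step 1)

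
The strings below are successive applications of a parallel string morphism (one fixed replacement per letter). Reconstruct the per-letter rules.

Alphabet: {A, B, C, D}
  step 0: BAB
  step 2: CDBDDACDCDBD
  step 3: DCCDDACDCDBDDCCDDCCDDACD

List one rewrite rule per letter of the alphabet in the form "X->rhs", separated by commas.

  step 2 ⇒ step 3: CDBDDACDCDBD ⇒ DC·CD·DA·CD·CD·BD·DC·CD·DC·CD·DA·CD
    A ↦ BD
    B ↦ DA
    C ↦ DC
    D ↦ CD

A->BD, B->DA, C->DC, D->CD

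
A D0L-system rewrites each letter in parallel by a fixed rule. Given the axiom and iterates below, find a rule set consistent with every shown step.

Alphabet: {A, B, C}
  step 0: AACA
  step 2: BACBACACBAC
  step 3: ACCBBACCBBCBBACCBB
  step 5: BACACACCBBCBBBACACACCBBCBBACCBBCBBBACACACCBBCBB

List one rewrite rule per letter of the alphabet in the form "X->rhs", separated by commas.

  step 2 ⇒ step 3: BACBACACBAC ⇒ AC·CB·B·AC·CB·B·CB·B·AC·CB·B
    A ↦ CB
    B ↦ AC
    C ↦ B

A->CB, B->AC, C->B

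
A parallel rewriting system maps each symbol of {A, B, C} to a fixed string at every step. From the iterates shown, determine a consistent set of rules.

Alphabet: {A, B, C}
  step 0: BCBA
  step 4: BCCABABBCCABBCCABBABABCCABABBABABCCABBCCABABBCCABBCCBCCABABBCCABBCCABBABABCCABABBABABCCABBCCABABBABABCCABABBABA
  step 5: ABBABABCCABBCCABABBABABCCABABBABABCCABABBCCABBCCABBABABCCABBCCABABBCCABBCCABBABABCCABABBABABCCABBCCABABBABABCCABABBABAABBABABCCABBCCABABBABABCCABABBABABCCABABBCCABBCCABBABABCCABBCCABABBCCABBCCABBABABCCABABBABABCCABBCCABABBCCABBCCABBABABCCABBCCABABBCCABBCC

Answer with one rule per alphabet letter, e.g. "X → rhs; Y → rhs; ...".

  step 4 ⇒ step 5: BCCABABBCCABBCCABBABABCCABABBABABCCABBCCABABBCCABBCCBCCABABBCCABBCCABBABABCCABABBABABCCABBCCABABBABABCCABABBABA ⇒ AB·BA·BA·BCC·AB·BCC·AB·AB·BA·BA·BCC·AB·AB·BA·BA·BCC·AB·AB·BCC·AB·BCC·AB·BA·BA·BCC·AB·BCC·AB·AB·BCC·AB·BCC·AB·BA·BA·BCC·AB·AB·BA·BA·BCC·AB·BCC·AB·AB·BA·BA·BCC·AB·AB·BA·BA·AB·BA·BA·BCC·AB·BCC·AB·AB·BA·BA·BCC·AB·AB·BA·BA·BCC·AB·AB·BCC·AB·BCC·AB·BA·BA·BCC·AB·BCC·AB·AB·BCC·AB·BCC·AB·BA·BA·BCC·AB·AB·BA·BA·BCC·AB·BCC·AB·AB·BCC·AB·BCC·AB·BA·BA·BCC·AB·BCC·AB·AB·BCC·AB·BCC
    A ↦ BCC
    B ↦ AB
    C ↦ BA

A->BCC, B->AB, C->BA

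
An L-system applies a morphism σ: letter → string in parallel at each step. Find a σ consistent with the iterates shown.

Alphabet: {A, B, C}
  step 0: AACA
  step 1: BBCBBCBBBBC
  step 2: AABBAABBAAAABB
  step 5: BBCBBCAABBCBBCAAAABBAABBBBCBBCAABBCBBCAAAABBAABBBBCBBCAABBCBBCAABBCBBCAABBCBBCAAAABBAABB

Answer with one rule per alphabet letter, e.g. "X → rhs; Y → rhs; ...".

  step 1 ⇒ step 2: BBCBBCBBBBC ⇒ A·A·BB·A·A·BB·A·A·A·A·BB
    B ↦ A
    C ↦ BB
  step 0 ⇒ step 1: AACA ⇒ BBC·BBC·BB·BBC
    A ↦ BBC

A->BBC, B->A, C->BB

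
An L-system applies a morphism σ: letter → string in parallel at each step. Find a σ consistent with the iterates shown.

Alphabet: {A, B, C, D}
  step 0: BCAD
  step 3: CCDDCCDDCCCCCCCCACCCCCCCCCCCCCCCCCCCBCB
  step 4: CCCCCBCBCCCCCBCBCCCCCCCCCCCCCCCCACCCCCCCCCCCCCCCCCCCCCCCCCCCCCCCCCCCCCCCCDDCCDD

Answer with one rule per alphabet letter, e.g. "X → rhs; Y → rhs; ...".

  step 3 ⇒ step 4: CCDDCCDDCCCCCCCCACCCCCCCCCCCCCCCCCCCBCB ⇒ CC·CC·CB·CB·CC·CC·CB·CB·CC·CC·CC·CC·CC·CC·CC·CC·ACC·CC·CC·CC·CC·CC·CC·CC·CC·CC·CC·CC·CC·CC·CC·CC·CC·CC·CC·CC·DD·CC·DD
    A ↦ ACC
    B ↦ DD
    C ↦ CC
    D ↦ CB

A->ACC, B->DD, C->CC, D->CB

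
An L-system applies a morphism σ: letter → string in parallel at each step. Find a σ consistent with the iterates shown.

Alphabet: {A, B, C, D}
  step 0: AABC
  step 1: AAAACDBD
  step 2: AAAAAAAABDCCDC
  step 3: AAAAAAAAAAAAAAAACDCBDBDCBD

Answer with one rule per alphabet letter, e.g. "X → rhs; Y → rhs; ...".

  step 2 ⇒ step 3: AAAAAAAABDCCDC ⇒ AA·AA·AA·AA·AA·AA·AA·AA·CD·C·BD·BD·C·BD
    A ↦ AA
    B ↦ CD
    C ↦ BD
    D ↦ C

A->AA, B->CD, C->BD, D->C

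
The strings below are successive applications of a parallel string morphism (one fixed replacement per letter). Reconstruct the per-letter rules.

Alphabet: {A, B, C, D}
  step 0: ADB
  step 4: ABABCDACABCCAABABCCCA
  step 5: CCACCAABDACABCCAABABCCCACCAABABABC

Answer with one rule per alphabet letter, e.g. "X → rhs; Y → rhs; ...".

A->C, B->CA, C->AB, D->DA

  step 4 ⇒ step 5: ABABCDACABCCAABABCCCA ⇒ C·CA·C·CA·AB·DA·C·AB·C·CA·AB·AB·C·C·CA·C·CA·AB·AB·AB·C
    A ↦ C
    B ↦ CA
    C ↦ AB
    D ↦ DA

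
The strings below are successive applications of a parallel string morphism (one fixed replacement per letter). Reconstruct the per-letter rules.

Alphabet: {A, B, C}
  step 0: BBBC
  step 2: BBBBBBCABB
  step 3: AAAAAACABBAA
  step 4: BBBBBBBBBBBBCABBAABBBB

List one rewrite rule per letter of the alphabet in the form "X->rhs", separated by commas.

  step 3 ⇒ step 4: AAAAAACABBAA ⇒ BB·BB·BB·BB·BB·BB·CA·BB·A·A·BB·BB
    A ↦ BB
    B ↦ A
    C ↦ CA

A->BB, B->A, C->CA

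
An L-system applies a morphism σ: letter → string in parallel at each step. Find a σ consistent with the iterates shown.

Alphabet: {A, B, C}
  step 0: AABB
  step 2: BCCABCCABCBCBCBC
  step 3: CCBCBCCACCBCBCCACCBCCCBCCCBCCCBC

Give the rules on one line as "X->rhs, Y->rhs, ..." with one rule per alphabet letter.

  step 2 ⇒ step 3: BCCABCCABCBCBCBC ⇒ CC·BC·BC·CA·CC·BC·BC·CA·CC·BC·CC·BC·CC·BC·CC·BC
    A ↦ CA
    B ↦ CC
    C ↦ BC

A->CA, B->CC, C->BC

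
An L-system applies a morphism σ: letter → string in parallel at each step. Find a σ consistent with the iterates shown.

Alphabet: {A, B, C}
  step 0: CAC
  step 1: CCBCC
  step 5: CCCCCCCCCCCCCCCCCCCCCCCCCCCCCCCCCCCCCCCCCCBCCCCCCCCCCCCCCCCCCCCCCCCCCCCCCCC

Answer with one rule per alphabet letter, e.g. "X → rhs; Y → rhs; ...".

A->B, B->CA, C->CC

  step 0 ⇒ step 1: CAC ⇒ CC·B·CC
    A ↦ B
    C ↦ CC
    B ↦ CA  (constrained at step 1)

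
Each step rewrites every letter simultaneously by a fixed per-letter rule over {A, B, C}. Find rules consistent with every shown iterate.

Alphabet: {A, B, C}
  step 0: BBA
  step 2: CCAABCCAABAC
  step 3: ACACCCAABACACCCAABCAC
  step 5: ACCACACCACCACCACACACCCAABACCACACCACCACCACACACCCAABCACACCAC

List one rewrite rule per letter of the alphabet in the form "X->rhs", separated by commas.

  step 2 ⇒ step 3: CCAABCCAABAC ⇒ AC·AC·C·C·AAB·AC·AC·C·C·AAB·C·AC
    A ↦ C
    B ↦ AAB
    C ↦ AC

A->C, B->AAB, C->AC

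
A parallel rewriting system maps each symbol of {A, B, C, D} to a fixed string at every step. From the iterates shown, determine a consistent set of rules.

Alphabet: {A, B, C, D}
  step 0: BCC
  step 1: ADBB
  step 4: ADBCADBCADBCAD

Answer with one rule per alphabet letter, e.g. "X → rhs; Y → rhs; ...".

  step 0 ⇒ step 1: BCC ⇒ AD·B·B
    B ↦ AD
    C ↦ B
    A ↦ C  (constrained at step 1)
    D ↦ AD  (constrained at step 1)

A->C, B->AD, C->B, D->AD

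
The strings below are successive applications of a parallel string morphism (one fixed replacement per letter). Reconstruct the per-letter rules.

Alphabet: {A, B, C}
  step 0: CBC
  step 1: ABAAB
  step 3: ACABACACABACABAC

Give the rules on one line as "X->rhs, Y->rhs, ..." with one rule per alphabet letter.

A->AC, B->A, C->AB

  step 0 ⇒ step 1: CBC ⇒ AB·A·AB
    B ↦ A
    C ↦ AB
    A ↦ AC  (constrained at step 1)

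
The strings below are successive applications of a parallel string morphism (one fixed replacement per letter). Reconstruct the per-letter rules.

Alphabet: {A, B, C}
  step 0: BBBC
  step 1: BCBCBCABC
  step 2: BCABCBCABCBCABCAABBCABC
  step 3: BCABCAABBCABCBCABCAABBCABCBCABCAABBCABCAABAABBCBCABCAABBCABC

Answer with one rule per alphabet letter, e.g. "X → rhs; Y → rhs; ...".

  step 2 ⇒ step 3: BCABCBCABCBCABCAABBCABC ⇒ BC·ABC·AAB·BC·ABC·BC·ABC·AAB·BC·ABC·BC·ABC·AAB·BC·ABC·AAB·AAB·BC·BC·ABC·AAB·BC·ABC
    A ↦ AAB
    B ↦ BC
    C ↦ ABC

A->AAB, B->BC, C->ABC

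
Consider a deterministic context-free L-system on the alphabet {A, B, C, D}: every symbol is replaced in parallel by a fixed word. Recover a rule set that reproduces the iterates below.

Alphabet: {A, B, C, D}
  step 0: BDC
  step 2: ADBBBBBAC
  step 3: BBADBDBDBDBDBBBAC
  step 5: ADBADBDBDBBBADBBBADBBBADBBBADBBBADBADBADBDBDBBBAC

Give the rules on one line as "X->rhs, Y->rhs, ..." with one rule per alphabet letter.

  step 2 ⇒ step 3: ADBBBBBAC ⇒ BB·A·DB·DB·DB·DB·DB·BB·AC
    A ↦ BB
    B ↦ DB
    C ↦ AC
    D ↦ A

A->BB, B->DB, C->AC, D->A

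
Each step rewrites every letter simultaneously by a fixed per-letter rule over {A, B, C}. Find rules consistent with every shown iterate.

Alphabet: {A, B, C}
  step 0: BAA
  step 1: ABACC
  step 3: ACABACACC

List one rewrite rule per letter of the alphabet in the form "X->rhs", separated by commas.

  step 0 ⇒ step 1: BAA ⇒ ABA·C·C
    A ↦ C
    B ↦ ABA
    C ↦ A  (constrained at step 1)

A->C, B->ABA, C->A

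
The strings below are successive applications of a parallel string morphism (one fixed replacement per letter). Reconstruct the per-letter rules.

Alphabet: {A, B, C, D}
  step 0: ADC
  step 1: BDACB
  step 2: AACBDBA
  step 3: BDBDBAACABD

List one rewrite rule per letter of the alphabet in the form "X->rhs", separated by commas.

A->BD, B->A, C->B, D->AC

  step 2 ⇒ step 3: AACBDBA ⇒ BD·BD·B·A·AC·A·BD
    A ↦ BD
    B ↦ A
    C ↦ B
    D ↦ AC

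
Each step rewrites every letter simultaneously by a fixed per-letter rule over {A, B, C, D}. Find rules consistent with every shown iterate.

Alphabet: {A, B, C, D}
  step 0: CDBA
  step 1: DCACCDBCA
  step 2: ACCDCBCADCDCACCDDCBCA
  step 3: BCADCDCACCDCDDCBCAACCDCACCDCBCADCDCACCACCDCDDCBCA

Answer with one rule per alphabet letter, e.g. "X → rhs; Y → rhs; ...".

  step 2 ⇒ step 3: ACCDCBCADCDCACCDDCBCA ⇒ BCA·DC·DC·ACC·DC·D·DC·BCA·ACC·DC·ACC·DC·BCA·DC·DC·ACC·ACC·DC·D·DC·BCA
    A ↦ BCA
    B ↦ D
    C ↦ DC
    D ↦ ACC

A->BCA, B->D, C->DC, D->ACC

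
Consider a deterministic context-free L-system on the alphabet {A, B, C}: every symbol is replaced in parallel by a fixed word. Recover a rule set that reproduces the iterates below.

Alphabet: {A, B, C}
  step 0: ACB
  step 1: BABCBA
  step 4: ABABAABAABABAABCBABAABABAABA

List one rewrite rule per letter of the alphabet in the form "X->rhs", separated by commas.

  step 0 ⇒ step 1: ACB ⇒ BA·BCB·A
    A ↦ BA
    B ↦ A
    C ↦ BCB

A->BA, B->A, C->BCB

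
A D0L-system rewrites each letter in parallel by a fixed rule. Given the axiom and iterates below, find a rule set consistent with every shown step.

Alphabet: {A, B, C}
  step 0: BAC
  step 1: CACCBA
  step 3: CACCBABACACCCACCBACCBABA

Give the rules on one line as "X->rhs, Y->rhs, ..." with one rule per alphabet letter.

A->CC, B->CA, C->BA

  step 0 ⇒ step 1: BAC ⇒ CA·CC·BA
    A ↦ CC
    B ↦ CA
    C ↦ BA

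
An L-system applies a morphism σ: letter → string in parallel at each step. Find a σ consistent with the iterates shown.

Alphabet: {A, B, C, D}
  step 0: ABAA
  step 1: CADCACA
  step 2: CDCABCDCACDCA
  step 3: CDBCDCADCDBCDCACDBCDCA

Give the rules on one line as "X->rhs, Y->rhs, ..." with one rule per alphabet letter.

A->CA, B->D, C->CD, D->B

  step 2 ⇒ step 3: CDCABCDCACDCA ⇒ CD·B·CD·CA·D·CD·B·CD·CA·CD·B·CD·CA
    A ↦ CA
    B ↦ D
    C ↦ CD
    D ↦ B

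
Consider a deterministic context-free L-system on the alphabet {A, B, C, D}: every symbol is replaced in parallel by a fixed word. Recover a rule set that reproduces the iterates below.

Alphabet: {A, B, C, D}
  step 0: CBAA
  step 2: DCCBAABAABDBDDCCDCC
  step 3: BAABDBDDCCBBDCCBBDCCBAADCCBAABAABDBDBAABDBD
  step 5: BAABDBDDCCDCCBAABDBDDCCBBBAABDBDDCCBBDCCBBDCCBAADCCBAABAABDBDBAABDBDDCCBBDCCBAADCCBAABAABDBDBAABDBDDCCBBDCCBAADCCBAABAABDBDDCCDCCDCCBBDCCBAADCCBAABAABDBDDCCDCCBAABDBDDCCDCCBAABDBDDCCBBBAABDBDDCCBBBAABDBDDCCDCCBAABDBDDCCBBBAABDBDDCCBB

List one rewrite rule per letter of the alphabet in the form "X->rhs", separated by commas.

A->B, B->DCC, C->BD, D->BAA

  step 2 ⇒ step 3: DCCBAABAABDBDDCCDCC ⇒ BAA·BD·BD·DCC·B·B·DCC·B·B·DCC·BAA·DCC·BAA·BAA·BD·BD·BAA·BD·BD
    A ↦ B
    B ↦ DCC
    C ↦ BD
    D ↦ BAA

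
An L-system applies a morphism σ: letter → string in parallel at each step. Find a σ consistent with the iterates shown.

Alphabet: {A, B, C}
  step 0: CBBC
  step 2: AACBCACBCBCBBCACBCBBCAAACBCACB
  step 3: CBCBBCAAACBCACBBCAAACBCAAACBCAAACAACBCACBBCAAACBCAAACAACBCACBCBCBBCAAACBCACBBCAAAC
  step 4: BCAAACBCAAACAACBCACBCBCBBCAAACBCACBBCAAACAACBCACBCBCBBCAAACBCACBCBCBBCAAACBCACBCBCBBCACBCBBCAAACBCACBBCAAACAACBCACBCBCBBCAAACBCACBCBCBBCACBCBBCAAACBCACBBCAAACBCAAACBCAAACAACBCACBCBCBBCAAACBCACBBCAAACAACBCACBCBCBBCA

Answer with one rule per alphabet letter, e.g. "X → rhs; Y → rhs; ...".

  step 3 ⇒ step 4: CBCBBCAAACBCACBBCAAACBCAAACBCAAACAACBCACBBCAAACBCAAACAACBCACBCBCBBCAAACBCACBBCAAAC ⇒ BCA·AAC·BCA·AAC·AAC·BCA·CB·CB·CB·BCA·AAC·BCA·CB·BCA·AAC·AAC·BCA·CB·CB·CB·BCA·AAC·BCA·CB·CB·CB·BCA·AAC·BCA·CB·CB·CB·BCA·CB·CB·BCA·AAC·BCA·CB·BCA·AAC·AAC·BCA·CB·CB·CB·BCA·AAC·BCA·CB·CB·CB·BCA·CB·CB·BCA·AAC·BCA·CB·BCA·AAC·BCA·AAC·BCA·AAC·AAC·BCA·CB·CB·CB·BCA·AAC·BCA·CB·BCA·AAC·AAC·BCA·CB·CB·CB·BCA
    A ↦ CB
    B ↦ AAC
    C ↦ BCA

A->CB, B->AAC, C->BCA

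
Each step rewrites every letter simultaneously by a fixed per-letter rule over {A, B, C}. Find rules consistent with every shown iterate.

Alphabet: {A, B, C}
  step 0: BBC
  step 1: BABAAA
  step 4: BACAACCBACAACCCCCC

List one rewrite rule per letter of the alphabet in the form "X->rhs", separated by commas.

A->C, B->BA, C->AA

  step 0 ⇒ step 1: BBC ⇒ BA·BA·AA
    B ↦ BA
    C ↦ AA
    A ↦ C  (constrained at step 1)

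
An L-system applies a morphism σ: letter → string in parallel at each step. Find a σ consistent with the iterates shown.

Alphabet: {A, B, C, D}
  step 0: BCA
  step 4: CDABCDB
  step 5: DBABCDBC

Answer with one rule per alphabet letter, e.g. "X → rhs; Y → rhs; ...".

A->AB, B->C, C->D, D->B

  step 4 ⇒ step 5: CDABCDB ⇒ D·B·AB·C·D·B·C
    A ↦ AB
    B ↦ C
    C ↦ D
    D ↦ B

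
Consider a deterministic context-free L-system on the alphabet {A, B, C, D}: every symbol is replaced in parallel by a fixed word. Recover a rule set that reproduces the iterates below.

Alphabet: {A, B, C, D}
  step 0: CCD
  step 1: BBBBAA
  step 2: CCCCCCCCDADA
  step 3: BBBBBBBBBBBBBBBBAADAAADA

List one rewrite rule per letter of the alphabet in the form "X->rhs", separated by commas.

  step 2 ⇒ step 3: CCCCCCCCDADA ⇒ BB·BB·BB·BB·BB·BB·BB·BB·AA·DA·AA·DA
    A ↦ DA
    C ↦ BB
    D ↦ AA
  step 1 ⇒ step 2: BBBBAA ⇒ CC·CC·CC·CC·DA·DA
    B ↦ CC

A->DA, B->CC, C->BB, D->AA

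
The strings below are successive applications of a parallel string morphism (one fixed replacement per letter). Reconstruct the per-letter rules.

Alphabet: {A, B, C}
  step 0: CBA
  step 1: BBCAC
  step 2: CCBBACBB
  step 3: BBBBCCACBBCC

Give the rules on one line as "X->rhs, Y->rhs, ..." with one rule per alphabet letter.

  step 2 ⇒ step 3: CCBBACBB ⇒ BB·BB·C·C·AC·BB·C·C
    A ↦ AC
    B ↦ C
    C ↦ BB

A->AC, B->C, C->BB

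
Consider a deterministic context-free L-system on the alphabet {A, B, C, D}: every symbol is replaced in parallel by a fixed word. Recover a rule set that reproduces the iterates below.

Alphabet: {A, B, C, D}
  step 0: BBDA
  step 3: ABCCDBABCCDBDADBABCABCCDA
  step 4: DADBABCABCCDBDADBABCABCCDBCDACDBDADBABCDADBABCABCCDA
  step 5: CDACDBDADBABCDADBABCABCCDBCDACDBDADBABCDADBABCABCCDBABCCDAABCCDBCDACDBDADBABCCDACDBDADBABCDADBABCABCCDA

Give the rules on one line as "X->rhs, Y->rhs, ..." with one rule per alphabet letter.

  step 4 ⇒ step 5: DADBABCABCCDBDADBABCABCCDBCDACDBDADBABCDADBABCABCCDA ⇒ C·DA·C·DB·DA·DB·ABC·DA·DB·ABC·ABC·C·DB·C·DA·C·DB·DA·DB·ABC·DA·DB·ABC·ABC·C·DB·ABC·C·DA·ABC·C·DB·C·DA·C·DB·DA·DB·ABC·C·DA·C·DB·DA·DB·ABC·DA·DB·ABC·ABC·C·DA
    A ↦ DA
    B ↦ DB
    C ↦ ABC
    D ↦ C

A->DA, B->DB, C->ABC, D->C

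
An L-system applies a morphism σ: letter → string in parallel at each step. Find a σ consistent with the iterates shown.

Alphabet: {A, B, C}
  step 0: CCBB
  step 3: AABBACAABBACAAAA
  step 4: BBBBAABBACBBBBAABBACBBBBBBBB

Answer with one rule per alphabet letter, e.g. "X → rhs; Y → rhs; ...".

  step 3 ⇒ step 4: AABBACAABBACAAAA ⇒ BB·BB·A·A·BB·AC·BB·BB·A·A·BB·AC·BB·BB·BB·BB
    A ↦ BB
    B ↦ A
    C ↦ AC

A->BB, B->A, C->AC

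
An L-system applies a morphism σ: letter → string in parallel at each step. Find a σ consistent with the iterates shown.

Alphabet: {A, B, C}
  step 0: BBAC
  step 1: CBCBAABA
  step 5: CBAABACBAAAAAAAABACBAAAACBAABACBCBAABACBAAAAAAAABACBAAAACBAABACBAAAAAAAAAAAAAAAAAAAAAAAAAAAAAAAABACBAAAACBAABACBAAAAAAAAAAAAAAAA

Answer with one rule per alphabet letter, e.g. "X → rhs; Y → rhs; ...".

A->AA, B->CB, C->BA

  step 0 ⇒ step 1: BBAC ⇒ CB·CB·AA·BA
    A ↦ AA
    B ↦ CB
    C ↦ BA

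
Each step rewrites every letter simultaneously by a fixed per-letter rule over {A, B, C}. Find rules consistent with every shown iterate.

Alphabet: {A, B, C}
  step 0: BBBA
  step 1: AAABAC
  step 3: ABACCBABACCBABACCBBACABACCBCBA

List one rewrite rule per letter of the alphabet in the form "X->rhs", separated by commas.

A->BAC, B->A, C->CB

  step 0 ⇒ step 1: BBBA ⇒ A·A·A·BAC
    A ↦ BAC
    B ↦ A
    C ↦ CB  (constrained at step 1)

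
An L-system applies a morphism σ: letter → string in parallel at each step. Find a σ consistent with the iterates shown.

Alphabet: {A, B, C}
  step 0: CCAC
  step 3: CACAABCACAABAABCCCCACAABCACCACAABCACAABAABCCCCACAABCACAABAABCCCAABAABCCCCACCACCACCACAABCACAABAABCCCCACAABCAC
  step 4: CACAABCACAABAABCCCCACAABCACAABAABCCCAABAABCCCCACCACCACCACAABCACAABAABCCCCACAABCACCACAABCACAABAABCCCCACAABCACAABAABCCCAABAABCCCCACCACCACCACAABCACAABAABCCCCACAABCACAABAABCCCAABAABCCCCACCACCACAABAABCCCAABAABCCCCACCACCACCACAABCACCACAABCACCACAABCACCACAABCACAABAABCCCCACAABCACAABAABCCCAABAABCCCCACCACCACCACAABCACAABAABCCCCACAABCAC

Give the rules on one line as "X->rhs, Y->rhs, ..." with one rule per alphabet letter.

  step 3 ⇒ step 4: CACAABCACAABAABCCCCACAABCACCACAABCACAABAABCCCCACAABCACAABAABCCCAABAABCCCCACCACCACCACAABCACAABAABCCCCACAABCAC ⇒ CAC·AAB·CAC·AAB·AAB·CCC·CAC·AAB·CAC·AAB·AAB·CCC·AAB·AAB·CCC·CAC·CAC·CAC·CAC·AAB·CAC·AAB·AAB·CCC·CAC·AAB·CAC·CAC·AAB·CAC·AAB·AAB·CCC·CAC·AAB·CAC·AAB·AAB·CCC·AAB·AAB·CCC·CAC·CAC·CAC·CAC·AAB·CAC·AAB·AAB·CCC·CAC·AAB·CAC·AAB·AAB·CCC·AAB·AAB·CCC·CAC·CAC·CAC·AAB·AAB·CCC·AAB·AAB·CCC·CAC·CAC·CAC·CAC·AAB·CAC·CAC·AAB·CAC·CAC·AAB·CAC·CAC·AAB·CAC·AAB·AAB·CCC·CAC·AAB·CAC·AAB·AAB·CCC·AAB·AAB·CCC·CAC·CAC·CAC·CAC·AAB·CAC·AAB·AAB·CCC·CAC·AAB·CAC
    A ↦ AAB
    B ↦ CCC
    C ↦ CAC

A->AAB, B->CCC, C->CAC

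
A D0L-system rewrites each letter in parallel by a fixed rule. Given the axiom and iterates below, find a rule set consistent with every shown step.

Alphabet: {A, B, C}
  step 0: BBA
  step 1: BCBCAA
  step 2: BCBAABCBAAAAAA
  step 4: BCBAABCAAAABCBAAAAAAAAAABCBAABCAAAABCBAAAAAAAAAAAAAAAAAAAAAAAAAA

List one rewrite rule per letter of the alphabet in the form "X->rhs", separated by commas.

A->AA, B->BC, C->BAA

  step 1 ⇒ step 2: BCBCAA ⇒ BC·BAA·BC·BAA·AA·AA
    A ↦ AA
    B ↦ BC
    C ↦ BAA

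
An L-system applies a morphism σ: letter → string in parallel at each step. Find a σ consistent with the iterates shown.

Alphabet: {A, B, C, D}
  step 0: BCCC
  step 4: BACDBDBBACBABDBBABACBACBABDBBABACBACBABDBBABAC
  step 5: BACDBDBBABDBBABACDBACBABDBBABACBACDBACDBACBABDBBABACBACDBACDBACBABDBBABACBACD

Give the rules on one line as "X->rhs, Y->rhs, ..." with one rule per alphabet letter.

  step 4 ⇒ step 5: BACDBDBBACBABDBBABACBACBABDBBABACBACBABDBBABAC ⇒ BA·C·D·BDB·BA·BDB·BA·BA·C·D·BA·C·BA·BDB·BA·BA·C·BA·C·D·BA·C·D·BA·C·BA·BDB·BA·BA·C·BA·C·D·BA·C·D·BA·C·BA·BDB·BA·BA·C·BA·C·D
    A ↦ C
    B ↦ BA
    C ↦ D
    D ↦ BDB

A->C, B->BA, C->D, D->BDB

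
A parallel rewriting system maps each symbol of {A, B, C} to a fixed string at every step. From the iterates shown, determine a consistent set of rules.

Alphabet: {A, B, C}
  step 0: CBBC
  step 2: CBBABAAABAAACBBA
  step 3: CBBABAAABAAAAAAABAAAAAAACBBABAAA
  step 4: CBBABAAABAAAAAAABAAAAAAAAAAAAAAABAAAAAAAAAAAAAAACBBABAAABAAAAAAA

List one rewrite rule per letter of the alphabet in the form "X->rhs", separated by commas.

  step 3 ⇒ step 4: CBBABAAABAAAAAAABAAAAAAACBBABAAA ⇒ CB·BA·BA·AA·BA·AA·AA·AA·BA·AA·AA·AA·AA·AA·AA·AA·BA·AA·AA·AA·AA·AA·AA·AA·CB·BA·BA·AA·BA·AA·AA·AA
    A ↦ AA
    B ↦ BA
    C ↦ CB

A->AA, B->BA, C->CB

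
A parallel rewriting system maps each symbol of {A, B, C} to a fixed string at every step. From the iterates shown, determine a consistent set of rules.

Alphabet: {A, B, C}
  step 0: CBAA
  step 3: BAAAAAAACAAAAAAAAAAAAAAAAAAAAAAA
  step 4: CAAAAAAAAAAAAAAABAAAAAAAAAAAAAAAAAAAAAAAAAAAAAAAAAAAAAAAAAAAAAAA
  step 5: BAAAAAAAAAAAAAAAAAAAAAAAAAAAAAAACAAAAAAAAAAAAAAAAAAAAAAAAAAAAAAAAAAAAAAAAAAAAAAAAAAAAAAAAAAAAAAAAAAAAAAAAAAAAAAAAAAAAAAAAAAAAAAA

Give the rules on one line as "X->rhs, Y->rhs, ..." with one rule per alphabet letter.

A->AA, B->CA, C->BA

  step 4 ⇒ step 5: CAAAAAAAAAAAAAAABAAAAAAAAAAAAAAAAAAAAAAAAAAAAAAAAAAAAAAAAAAAAAAA ⇒ BA·AA·AA·AA·AA·AA·AA·AA·AA·AA·AA·AA·AA·AA·AA·AA·CA·AA·AA·AA·AA·AA·AA·AA·AA·AA·AA·AA·AA·AA·AA·AA·AA·AA·AA·AA·AA·AA·AA·AA·AA·AA·AA·AA·AA·AA·AA·AA·AA·AA·AA·AA·AA·AA·AA·AA·AA·AA·AA·AA·AA·AA·AA·AA
    A ↦ AA
    B ↦ CA
    C ↦ BA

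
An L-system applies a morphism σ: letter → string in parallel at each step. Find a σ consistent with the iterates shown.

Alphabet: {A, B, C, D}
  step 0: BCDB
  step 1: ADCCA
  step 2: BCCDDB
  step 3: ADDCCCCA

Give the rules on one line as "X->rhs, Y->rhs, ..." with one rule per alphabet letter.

  step 2 ⇒ step 3: BCCDDB ⇒ A·D·D·CC·CC·A
    B ↦ A
    C ↦ D
    D ↦ CC
  step 1 ⇒ step 2: ADCCA ⇒ B·CC·D·D·B
    A ↦ B

A->B, B->A, C->D, D->CC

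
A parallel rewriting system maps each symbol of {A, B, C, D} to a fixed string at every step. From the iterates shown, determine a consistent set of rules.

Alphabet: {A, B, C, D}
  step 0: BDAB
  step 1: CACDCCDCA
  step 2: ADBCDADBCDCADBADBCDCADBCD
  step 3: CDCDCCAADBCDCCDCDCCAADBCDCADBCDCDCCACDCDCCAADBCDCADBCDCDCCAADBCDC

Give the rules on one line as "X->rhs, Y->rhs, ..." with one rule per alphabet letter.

  step 2 ⇒ step 3: ADBCDADBCDCADBADBCDCADBCD ⇒ CD·CDC·CA·ADB·CDC·CD·CDC·CA·ADB·CDC·ADB·CD·CDC·CA·CD·CDC·CA·ADB·CDC·ADB·CD·CDC·CA·ADB·CDC
    A ↦ CD
    B ↦ CA
    C ↦ ADB
    D ↦ CDC

A->CD, B->CA, C->ADB, D->CDC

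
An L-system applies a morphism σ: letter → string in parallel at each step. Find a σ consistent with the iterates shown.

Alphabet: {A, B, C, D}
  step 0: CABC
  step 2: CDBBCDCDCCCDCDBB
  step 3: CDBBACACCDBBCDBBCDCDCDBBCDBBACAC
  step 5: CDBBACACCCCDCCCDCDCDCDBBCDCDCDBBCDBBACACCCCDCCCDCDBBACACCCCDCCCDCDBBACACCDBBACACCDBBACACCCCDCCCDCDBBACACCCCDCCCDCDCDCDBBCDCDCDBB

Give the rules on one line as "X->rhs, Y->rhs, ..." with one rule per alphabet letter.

  step 2 ⇒ step 3: CDBBCDCDCCCDCDBB ⇒ CD·BB·AC·AC·CD·BB·CD·BB·CD·CD·CD·BB·CD·BB·AC·AC
    B ↦ AC
    C ↦ CD
    D ↦ BB
    A ↦ CC  (constrained at step 0)

A->CC, B->AC, C->CD, D->BB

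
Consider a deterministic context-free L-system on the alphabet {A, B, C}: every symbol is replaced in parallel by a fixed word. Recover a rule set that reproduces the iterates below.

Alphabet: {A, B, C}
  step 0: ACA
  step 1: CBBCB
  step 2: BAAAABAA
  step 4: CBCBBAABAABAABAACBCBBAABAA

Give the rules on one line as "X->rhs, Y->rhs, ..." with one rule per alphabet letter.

A->CB, B->AA, C->B

  step 1 ⇒ step 2: CBBCB ⇒ B·AA·AA·B·AA
    B ↦ AA
    C ↦ B
  step 0 ⇒ step 1: ACA ⇒ CB·B·CB
    A ↦ CB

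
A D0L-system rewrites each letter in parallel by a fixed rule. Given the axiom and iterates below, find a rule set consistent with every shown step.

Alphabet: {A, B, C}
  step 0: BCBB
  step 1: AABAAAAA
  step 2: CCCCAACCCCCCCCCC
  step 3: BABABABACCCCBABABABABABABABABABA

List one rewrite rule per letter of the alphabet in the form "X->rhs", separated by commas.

A->CC, B->AA, C->BA

  step 2 ⇒ step 3: CCCCAACCCCCCCCCC ⇒ BA·BA·BA·BA·CC·CC·BA·BA·BA·BA·BA·BA·BA·BA·BA·BA
    A ↦ CC
    C ↦ BA
  step 0 ⇒ step 1: BCBB ⇒ AA·BA·AA·AA
    B ↦ AA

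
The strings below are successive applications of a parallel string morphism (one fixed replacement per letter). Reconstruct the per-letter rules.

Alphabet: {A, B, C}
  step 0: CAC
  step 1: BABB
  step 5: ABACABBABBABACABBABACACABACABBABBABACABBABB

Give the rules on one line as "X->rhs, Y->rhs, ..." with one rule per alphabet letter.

  step 0 ⇒ step 1: CAC ⇒ B·AB·B
    A ↦ AB
    C ↦ B
    B ↦ AC  (constrained at step 1)

A->AB, B->AC, C->B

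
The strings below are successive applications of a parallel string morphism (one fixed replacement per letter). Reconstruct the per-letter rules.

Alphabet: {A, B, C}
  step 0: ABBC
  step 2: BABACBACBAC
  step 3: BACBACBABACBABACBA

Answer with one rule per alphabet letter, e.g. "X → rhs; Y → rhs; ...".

  step 2 ⇒ step 3: BABACBACBAC ⇒ BA·C·BA·C·BA·BA·C·BA·BA·C·BA
    A ↦ C
    B ↦ BA
    C ↦ BA

A->C, B->BA, C->BA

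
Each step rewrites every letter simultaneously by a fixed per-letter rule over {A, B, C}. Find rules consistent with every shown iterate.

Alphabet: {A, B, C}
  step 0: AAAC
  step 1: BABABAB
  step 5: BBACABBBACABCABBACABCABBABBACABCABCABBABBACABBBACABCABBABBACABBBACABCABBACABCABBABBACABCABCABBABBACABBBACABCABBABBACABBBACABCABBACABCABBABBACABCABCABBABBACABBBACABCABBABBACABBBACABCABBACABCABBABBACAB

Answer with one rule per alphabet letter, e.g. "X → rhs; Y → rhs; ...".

  step 0 ⇒ step 1: AAAC ⇒ BA·BA·BA·B
    A ↦ BA
    C ↦ B
    B ↦ CAB  (constrained at step 1)

A->BA, B->CAB, C->B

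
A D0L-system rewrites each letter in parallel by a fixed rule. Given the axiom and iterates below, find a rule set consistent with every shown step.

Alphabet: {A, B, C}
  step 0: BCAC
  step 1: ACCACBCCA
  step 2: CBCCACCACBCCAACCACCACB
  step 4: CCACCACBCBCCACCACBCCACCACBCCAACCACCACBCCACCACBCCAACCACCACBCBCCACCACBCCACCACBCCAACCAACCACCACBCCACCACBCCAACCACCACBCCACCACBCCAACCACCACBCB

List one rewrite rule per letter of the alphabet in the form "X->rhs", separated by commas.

A->CB, B->A, C->CCA

  step 1 ⇒ step 2: ACCACBCCA ⇒ CB·CCA·CCA·CB·CCA·A·CCA·CCA·CB
    A ↦ CB
    B ↦ A
    C ↦ CCA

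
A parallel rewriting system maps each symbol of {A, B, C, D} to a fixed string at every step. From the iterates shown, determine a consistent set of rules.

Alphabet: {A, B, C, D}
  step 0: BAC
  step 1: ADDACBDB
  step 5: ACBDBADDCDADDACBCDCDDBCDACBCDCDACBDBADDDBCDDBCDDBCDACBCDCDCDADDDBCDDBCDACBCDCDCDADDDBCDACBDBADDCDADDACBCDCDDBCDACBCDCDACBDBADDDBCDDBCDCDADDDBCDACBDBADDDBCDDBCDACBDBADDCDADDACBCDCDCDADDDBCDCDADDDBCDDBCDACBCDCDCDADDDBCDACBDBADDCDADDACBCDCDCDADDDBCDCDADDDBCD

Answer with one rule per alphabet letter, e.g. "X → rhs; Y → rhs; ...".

A->ACB, B->ADD, C->DB, D->CD

  step 0 ⇒ step 1: BAC ⇒ ADD·ACB·DB
    A ↦ ACB
    B ↦ ADD
    C ↦ DB
    D ↦ CD  (constrained at step 1)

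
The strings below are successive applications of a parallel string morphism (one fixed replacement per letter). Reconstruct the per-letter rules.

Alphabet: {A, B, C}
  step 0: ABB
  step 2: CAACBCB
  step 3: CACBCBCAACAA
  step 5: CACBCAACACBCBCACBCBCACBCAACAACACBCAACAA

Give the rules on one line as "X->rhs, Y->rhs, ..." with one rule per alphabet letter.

  step 2 ⇒ step 3: CAACBCB ⇒ CA·CB·CB·CA·A·CA·A
    A ↦ CB
    B ↦ A
    C ↦ CA

A->CB, B->A, C->CA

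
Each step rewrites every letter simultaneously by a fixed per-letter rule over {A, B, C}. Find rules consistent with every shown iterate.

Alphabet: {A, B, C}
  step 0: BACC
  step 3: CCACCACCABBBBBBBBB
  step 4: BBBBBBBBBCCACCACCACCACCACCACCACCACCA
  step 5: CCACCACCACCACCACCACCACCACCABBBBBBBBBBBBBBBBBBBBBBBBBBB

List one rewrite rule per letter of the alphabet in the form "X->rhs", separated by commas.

A->B, B->CCA, C->B

  step 4 ⇒ step 5: BBBBBBBBBCCACCACCACCACCACCACCACCACCA ⇒ CCA·CCA·CCA·CCA·CCA·CCA·CCA·CCA·CCA·B·B·B·B·B·B·B·B·B·B·B·B·B·B·B·B·B·B·B·B·B·B·B·B·B·B·B
    A ↦ B
    B ↦ CCA
    C ↦ B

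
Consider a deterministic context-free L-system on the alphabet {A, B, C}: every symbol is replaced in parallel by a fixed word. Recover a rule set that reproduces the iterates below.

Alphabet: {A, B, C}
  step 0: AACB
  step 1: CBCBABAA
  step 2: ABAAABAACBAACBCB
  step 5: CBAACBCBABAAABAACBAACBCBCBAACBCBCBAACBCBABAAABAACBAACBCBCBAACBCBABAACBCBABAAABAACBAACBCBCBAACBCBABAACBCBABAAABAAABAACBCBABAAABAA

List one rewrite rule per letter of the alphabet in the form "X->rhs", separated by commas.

  step 1 ⇒ step 2: CBCBABAA ⇒ AB·AA·AB·AA·CB·AA·CB·CB
    A ↦ CB
    B ↦ AA
    C ↦ AB

A->CB, B->AA, C->AB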